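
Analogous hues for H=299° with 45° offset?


Base hue: 299°
Left analog: (299 - 45) mod 360 = 254°
Right analog: (299 + 45) mod 360 = 344°
Analogous hues = 254° and 344°


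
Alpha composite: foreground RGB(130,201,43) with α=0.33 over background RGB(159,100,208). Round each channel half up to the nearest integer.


C = α×F + (1-α)×B, with 1-α = 0.67
R: 0.33×130 + 0.67×159 = 42.90 + 106.53 = 149.43 → 149
G: 0.33×201 + 0.67×100 = 66.33 + 67.00 = 133.33 → 133
B: 0.33×43 + 0.67×208 = 14.19 + 139.36 = 153.55 → 154
= RGB(149, 133, 154)


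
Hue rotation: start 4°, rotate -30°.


New hue = (H + rotation) mod 360
New hue = (4 -30) mod 360
= -26 mod 360
= 334°


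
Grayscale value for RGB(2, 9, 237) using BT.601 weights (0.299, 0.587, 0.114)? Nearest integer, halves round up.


Gray = 0.299×R + 0.587×G + 0.114×B
Gray = 0.299×2 + 0.587×9 + 0.114×237
Gray = 0.598 + 5.283 + 27.018
Gray = 32.899 → round half up → 33
Gray = 33


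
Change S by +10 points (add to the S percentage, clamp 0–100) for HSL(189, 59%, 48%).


Original S = 59%
Adjustment = +10 percentage points
New S = 59 + (10) = 69
Clamp to [0, 100] → 69
= HSL(189°, 69%, 48%)


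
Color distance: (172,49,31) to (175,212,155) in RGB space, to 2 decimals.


d = √[(R₁-R₂)² + (G₁-G₂)² + (B₁-B₂)²]
d = √[(172-175)² + (49-212)² + (31-155)²]
d = √[9 + 26569 + 15376]
d = √41954
d ≈ 204.83


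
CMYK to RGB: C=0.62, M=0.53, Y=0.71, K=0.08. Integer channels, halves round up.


R = 255 × (1-C) × (1-K) = 255 × 0.38 × 0.92 = 89.148 → 89
G = 255 × (1-M) × (1-K) = 255 × 0.47 × 0.92 = 110.262 → 110
B = 255 × (1-Y) × (1-K) = 255 × 0.29 × 0.92 = 68.034 → 68
= RGB(89, 110, 68)


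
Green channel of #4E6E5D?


Color: #4E6E5D
R = 4E = 78
G = 6E = 110
B = 5D = 93
Green = 110


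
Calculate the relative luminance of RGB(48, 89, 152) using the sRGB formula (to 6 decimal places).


Linearize each channel (sRGB transfer function): c = v/255; c_lin = c/12.92 if c ≤ 0.04045, else ((c+0.055)/1.055)^2.4
  R: 48/255 ≈ 0.188235 > 0.04045 → ((0.188235+0.055)/1.055)^2.4 ≈ 0.029557
  G: 89/255 ≈ 0.349020 > 0.04045 → ((0.349020+0.055)/1.055)^2.4 ≈ 0.099899
  B: 152/255 ≈ 0.596078 > 0.04045 → ((0.596078+0.055)/1.055)^2.4 ≈ 0.313989
R_lin = 0.029557, G_lin = 0.099899, B_lin = 0.313989
L = 0.2126×R + 0.7152×G + 0.0722×B
L = 0.2126×0.029557 + 0.7152×0.099899 + 0.0722×0.313989
L ≈ 0.100401


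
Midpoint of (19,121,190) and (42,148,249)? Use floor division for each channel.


Midpoint: each channel = ⌊(C₁+C₂)/2⌋
R: ⌊(19+42)/2⌋ = 30
G: ⌊(121+148)/2⌋ = 134
B: ⌊(190+249)/2⌋ = 219
= RGB(30, 134, 219)


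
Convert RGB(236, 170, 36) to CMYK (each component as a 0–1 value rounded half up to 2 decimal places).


R'=236/255≈0.9255, G'=170/255≈0.6667, B'=36/255≈0.1412
K = 1 - max(R',G',B') = 1 - 236/255 = 19/255 = 0.07450… → 0.07
(1-R'-K)/(1-K) simplifies to (max-R)/max with max = 236:
C = (236-236)/236 = 0/236 = 0 → 0.00
M = (236-170)/236 = 66/236 = 0.27966… → 0.28
Y = (236-36)/236 = 200/236 = 0.84745… → 0.85
= CMYK(0.00, 0.28, 0.85, 0.07)


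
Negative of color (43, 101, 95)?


Invert: (255-R, 255-G, 255-B)
R: 255-43 = 212
G: 255-101 = 154
B: 255-95 = 160
= RGB(212, 154, 160)


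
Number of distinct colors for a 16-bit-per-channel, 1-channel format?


Total bits = 16 bits/channel × 1 channels = 16 bits
Distinct colors = 2^16
= 65,536 colors


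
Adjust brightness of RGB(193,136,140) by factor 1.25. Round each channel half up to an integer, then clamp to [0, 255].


Multiply each channel by 1.25, round half up, clamp to [0, 255]
R: 193×1.25 = 241.25 → round → 241
G: 136×1.25 = 170
B: 140×1.25 = 175
= RGB(241, 170, 175)


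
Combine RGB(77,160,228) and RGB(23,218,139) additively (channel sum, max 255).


Additive: each channel = min(255, C₁+C₂)
R: 77+23 = 100 → 100
G: 160+218 = 378 → 255
B: 228+139 = 367 → 255
= RGB(100, 255, 255)


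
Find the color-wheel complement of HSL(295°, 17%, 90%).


Complement = opposite side of color wheel = hue + 180°
H' = (295 + 180) mod 360 = 115°
S and L unchanged.
= HSL(115°, 17%, 90%)


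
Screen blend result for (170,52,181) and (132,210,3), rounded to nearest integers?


Screen: C = 255 - (255-A)×(255-B)/255, rounded to nearest integer
R: 255 - (255-170)×(255-132)/255 = 255 - 10455/255 ≈ 255 - 41.000 = 214.000 → 214
G: 255 - (255-52)×(255-210)/255 = 255 - 9135/255 ≈ 255 - 35.824 = 219.176 → 219
B: 255 - (255-181)×(255-3)/255 = 255 - 18648/255 ≈ 255 - 73.129 = 181.871 → 182
= RGB(214, 219, 182)


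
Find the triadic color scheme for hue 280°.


Triadic: equally spaced at 120° intervals
H1 = 280°
H2 = (280 + 120) mod 360 = 40°
H3 = (280 + 240) mod 360 = 160°
Triadic = 280°, 40°, 160°


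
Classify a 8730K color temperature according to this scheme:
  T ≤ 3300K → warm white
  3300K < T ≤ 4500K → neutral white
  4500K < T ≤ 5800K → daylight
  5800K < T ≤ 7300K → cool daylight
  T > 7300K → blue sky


Temperature: 8730K
8730K > 7300K → blue sky
Classification: blue sky


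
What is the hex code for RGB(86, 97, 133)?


R = 86 → 56 (hex)
G = 97 → 61 (hex)
B = 133 → 85 (hex)
Hex = #566185


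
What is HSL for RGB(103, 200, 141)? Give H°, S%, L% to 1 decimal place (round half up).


Normalize: R'=103/255≈0.4039, G'=200/255≈0.7843, B'=141/255≈0.5529
Max=200/255, Min=103/255, Δ=Max-Min=97/255
L = (Max+Min)/2 = (200+103)/510 = 303/510 = 0.59411… → L = 59.4%
L > 0.5 → S = Δ/(2-Max-Min) = 97/(510-200-103) = 97/207 = 0.46859… → S = 46.9%
(the 1/255 factors cancel in S and H, so raw channel differences can be used)
Max is G' → H = 60 × ((B-R)/Δ + 2) = 60 × ((141-103)/97 + 2)
  38/97 + 2 = 0.3917… + 2 = 2.3917…
  H = 60 × 2.3917… = 143.505…° → H = 143.5°
= HSL(143.5°, 46.9%, 59.4%)


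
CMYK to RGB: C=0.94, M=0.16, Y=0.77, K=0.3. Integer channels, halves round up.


R = 255 × (1-C) × (1-K) = 255 × 0.06 × 0.70 = 10.71 → 11
G = 255 × (1-M) × (1-K) = 255 × 0.84 × 0.70 = 149.94 → 150
B = 255 × (1-Y) × (1-K) = 255 × 0.23 × 0.70 = 41.055 → 41
= RGB(11, 150, 41)


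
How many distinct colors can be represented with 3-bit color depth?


Colors = 2^bits = 2^3
= 8 colors


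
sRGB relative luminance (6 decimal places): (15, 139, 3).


Linearize each channel (sRGB transfer function): c = v/255; c_lin = c/12.92 if c ≤ 0.04045, else ((c+0.055)/1.055)^2.4
  R: 15/255 ≈ 0.058824 > 0.04045 → ((0.058824+0.055)/1.055)^2.4 ≈ 0.004777
  G: 139/255 ≈ 0.545098 > 0.04045 → ((0.545098+0.055)/1.055)^2.4 ≈ 0.258183
  B: 3/255 ≈ 0.011765 ≤ 0.04045 → 0.011765/12.92 ≈ 0.000911
R_lin = 0.004777, G_lin = 0.258183, B_lin = 0.000911
L = 0.2126×R + 0.7152×G + 0.0722×B
L = 0.2126×0.004777 + 0.7152×0.258183 + 0.0722×0.000911
L ≈ 0.185734


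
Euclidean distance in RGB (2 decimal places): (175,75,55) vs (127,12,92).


d = √[(R₁-R₂)² + (G₁-G₂)² + (B₁-B₂)²]
d = √[(175-127)² + (75-12)² + (55-92)²]
d = √[2304 + 3969 + 1369]
d = √7642
d ≈ 87.42


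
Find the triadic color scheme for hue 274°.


Triadic: equally spaced at 120° intervals
H1 = 274°
H2 = (274 + 120) mod 360 = 34°
H3 = (274 + 240) mod 360 = 154°
Triadic = 274°, 34°, 154°


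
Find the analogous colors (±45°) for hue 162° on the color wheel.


Base hue: 162°
Left analog: (162 - 45) mod 360 = 117°
Right analog: (162 + 45) mod 360 = 207°
Analogous hues = 117° and 207°


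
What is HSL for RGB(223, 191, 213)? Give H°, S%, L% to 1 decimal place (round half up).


Normalize: R'=223/255≈0.8745, G'=191/255≈0.7490, B'=213/255≈0.8353
Max=223/255, Min=191/255, Δ=Max-Min=32/255
L = (Max+Min)/2 = (223+191)/510 = 414/510 = 0.81176… → L = 81.2%
L > 0.5 → S = Δ/(2-Max-Min) = 32/(510-223-191) = 32/96 = 0.33333… → S = 33.3%
(the 1/255 factors cancel in S and H, so raw channel differences can be used)
Max is R' → H = 60 × (((G-B)/Δ) mod 6) = 60 × (((191-213)/32) mod 6)
  (-22)/32 = -0.6875; negative, so add 6 → 5.3125
  H = 60 × 5.3125 = 318.75° → H = 318.8°
= HSL(318.8°, 33.3%, 81.2%)


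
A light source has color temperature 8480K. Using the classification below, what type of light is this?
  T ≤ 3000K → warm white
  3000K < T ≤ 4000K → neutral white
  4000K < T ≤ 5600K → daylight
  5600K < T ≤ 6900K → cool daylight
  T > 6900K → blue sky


Temperature: 8480K
8480K > 6900K → blue sky
Classification: blue sky


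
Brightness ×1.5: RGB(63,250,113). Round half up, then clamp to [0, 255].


Multiply each channel by 1.5, round half up, clamp to [0, 255]
R: 63×1.5 = 94.5 → round → 95
G: 250×1.5 = 375 → clamp → 255
B: 113×1.5 = 169.5 → round → 170
= RGB(95, 255, 170)


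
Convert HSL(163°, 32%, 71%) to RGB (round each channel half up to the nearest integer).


H=163°, S=0.32, L=0.71
C = (1-|2L-1|)×S = (1-|0.42|)×0.32 = 0.1856
H' = H/60 = 163/60 ≈ 2.7167; X = C×(1-|H' mod 2 - 1|) ≈ 0.1330
m = L - C/2 = 0.71 - 0.0928 = 0.6172
Sector ⌊H'⌋ = 2 → (R',G',B') = (0.0, 0.1856, ≈0.1330)
RGB = ((R'+m)×255, (G'+m)×255, (B'+m)×255) = (157.386, 204.714, 191.3044)
Round half up → RGB(157, 205, 191)


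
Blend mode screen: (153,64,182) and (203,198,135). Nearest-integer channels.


Screen: C = 255 - (255-A)×(255-B)/255, rounded to nearest integer
R: 255 - (255-153)×(255-203)/255 = 255 - 5304/255 ≈ 255 - 20.800 = 234.200 → 234
G: 255 - (255-64)×(255-198)/255 = 255 - 10887/255 ≈ 255 - 42.694 = 212.306 → 212
B: 255 - (255-182)×(255-135)/255 = 255 - 8760/255 ≈ 255 - 34.353 = 220.647 → 221
= RGB(234, 212, 221)


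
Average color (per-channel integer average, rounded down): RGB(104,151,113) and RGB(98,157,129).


Midpoint: each channel = ⌊(C₁+C₂)/2⌋
R: ⌊(104+98)/2⌋ = 101
G: ⌊(151+157)/2⌋ = 154
B: ⌊(113+129)/2⌋ = 121
= RGB(101, 154, 121)


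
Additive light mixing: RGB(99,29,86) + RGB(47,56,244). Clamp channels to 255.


Additive: each channel = min(255, C₁+C₂)
R: 99+47 = 146 → 146
G: 29+56 = 85 → 85
B: 86+244 = 330 → 255
= RGB(146, 85, 255)


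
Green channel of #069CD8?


Color: #069CD8
R = 06 = 6
G = 9C = 156
B = D8 = 216
Green = 156


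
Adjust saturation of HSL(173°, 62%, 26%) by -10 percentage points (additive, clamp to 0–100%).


Original S = 62%
Adjustment = -10 percentage points
New S = 62 + (-10) = 52
Clamp to [0, 100] → 52
= HSL(173°, 52%, 26%)


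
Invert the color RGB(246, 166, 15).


Invert: (255-R, 255-G, 255-B)
R: 255-246 = 9
G: 255-166 = 89
B: 255-15 = 240
= RGB(9, 89, 240)


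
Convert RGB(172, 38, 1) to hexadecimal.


R = 172 → AC (hex)
G = 38 → 26 (hex)
B = 1 → 01 (hex)
Hex = #AC2601


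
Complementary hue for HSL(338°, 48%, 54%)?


Complement = opposite side of color wheel = hue + 180°
H' = (338 + 180) mod 360 = 158°
S and L unchanged.
= HSL(158°, 48%, 54%)


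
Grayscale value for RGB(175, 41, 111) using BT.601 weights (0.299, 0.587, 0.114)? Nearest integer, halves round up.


Gray = 0.299×R + 0.587×G + 0.114×B
Gray = 0.299×175 + 0.587×41 + 0.114×111
Gray = 52.325 + 24.067 + 12.654
Gray = 89.046 → round half up → 89
Gray = 89


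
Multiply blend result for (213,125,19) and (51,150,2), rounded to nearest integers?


Multiply: C = A×B/255, rounded to nearest integer
R: 213×51/255 = 10863/255 ≈ 42.600 → 43
G: 125×150/255 = 18750/255 ≈ 73.529 → 74
B: 19×2/255 = 38/255 ≈ 0.149 → 0
= RGB(43, 74, 0)


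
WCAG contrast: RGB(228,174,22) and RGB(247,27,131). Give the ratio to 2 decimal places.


Linearize each sRGB channel c=v/255: c/12.92 if c ≤ 0.04045 else ((c+0.055)/1.055)^2.4
L = 0.2126×R_lin + 0.7152×G_lin + 0.0722×B_lin
Color 1 (228,174,22):
  R=228: 228/255≈0.8941 > 0.04045 → ((0.8941+0.055)/1.055)^2.4 ≈ 0.77582
  G=174: 174/255≈0.6824 > 0.04045 → ((0.6824+0.055)/1.055)^2.4 ≈ 0.42327
  B=22: 22/255≈0.0863 > 0.04045 → ((0.0863+0.055)/1.055)^2.4 ≈ 0.00802
  L1 = 0.2126×0.77582 + 0.7152×0.42327 + 0.0722×0.00802 ≈ 0.46824
Color 2 (247,27,131):
  R=247: 247/255≈0.9686 > 0.04045 → ((0.9686+0.055)/1.055)^2.4 ≈ 0.93011
  G=27: 27/255≈0.1059 > 0.04045 → ((0.1059+0.055)/1.055)^2.4 ≈ 0.01096
  B=131: 131/255≈0.5137 > 0.04045 → ((0.5137+0.055)/1.055)^2.4 ≈ 0.22697
  L2 = 0.2126×0.93011 + 0.7152×0.01096 + 0.0722×0.22697 ≈ 0.22197
Lighter = 0.46824, Darker = 0.22197
Ratio = (L_lighter + 0.05) / (L_darker + 0.05)
Ratio = (0.46824 + 0.05) / (0.22197 + 0.05) = 0.51824 / 0.27197 ≈ 1.9055
Ratio ≈ 1.91:1


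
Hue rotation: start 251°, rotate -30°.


New hue = (H + rotation) mod 360
New hue = (251 -30) mod 360
= 221 mod 360
= 221°


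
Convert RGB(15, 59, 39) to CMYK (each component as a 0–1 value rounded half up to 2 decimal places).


R'=15/255≈0.0588, G'=59/255≈0.2314, B'=39/255≈0.1529
K = 1 - max(R',G',B') = 1 - 59/255 = 196/255 = 0.76862… → 0.77
(1-R'-K)/(1-K) simplifies to (max-R)/max with max = 59:
C = (59-15)/59 = 44/59 = 0.74576… → 0.75
M = (59-59)/59 = 0/59 = 0 → 0.00
Y = (59-39)/59 = 20/59 = 0.33898… → 0.34
= CMYK(0.75, 0.00, 0.34, 0.77)


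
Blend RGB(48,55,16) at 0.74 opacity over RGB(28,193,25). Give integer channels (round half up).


C = α×F + (1-α)×B, with 1-α = 0.26
R: 0.74×48 + 0.26×28 = 35.52 + 7.28 = 42.80 → 43
G: 0.74×55 + 0.26×193 = 40.70 + 50.18 = 90.88 → 91
B: 0.74×16 + 0.26×25 = 11.84 + 6.50 = 18.34 → 18
= RGB(43, 91, 18)


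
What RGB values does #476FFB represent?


47 → 71 (R)
6F → 111 (G)
FB → 251 (B)
= RGB(71, 111, 251)


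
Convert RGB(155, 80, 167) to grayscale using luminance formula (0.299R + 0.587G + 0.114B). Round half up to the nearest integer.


Gray = 0.299×R + 0.587×G + 0.114×B
Gray = 0.299×155 + 0.587×80 + 0.114×167
Gray = 46.345 + 46.960 + 19.038
Gray = 112.343 → round half up → 112
Gray = 112


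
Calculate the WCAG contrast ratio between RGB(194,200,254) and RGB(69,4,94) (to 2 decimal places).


Linearize each sRGB channel c=v/255: c/12.92 if c ≤ 0.04045 else ((c+0.055)/1.055)^2.4
L = 0.2126×R_lin + 0.7152×G_lin + 0.0722×B_lin
Color 1 (194,200,254):
  R=194: 194/255≈0.7608 > 0.04045 → ((0.7608+0.055)/1.055)^2.4 ≈ 0.53948
  G=200: 200/255≈0.7843 > 0.04045 → ((0.7843+0.055)/1.055)^2.4 ≈ 0.57758
  B=254: 254/255≈0.9961 > 0.04045 → ((0.9961+0.055)/1.055)^2.4 ≈ 0.99110
  L1 = 0.2126×0.53948 + 0.7152×0.57758 + 0.0722×0.99110 ≈ 0.59934
Color 2 (69,4,94):
  R=69: 69/255≈0.2706 > 0.04045 → ((0.2706+0.055)/1.055)^2.4 ≈ 0.05951
  G=4: 4/255≈0.0157 ≤ 0.04045 → 0.0157/12.92 ≈ 0.00121
  B=94: 94/255≈0.3686 > 0.04045 → ((0.3686+0.055)/1.055)^2.4 ≈ 0.11193
  L2 = 0.2126×0.05951 + 0.7152×0.00121 + 0.0722×0.11193 ≈ 0.02160
Lighter = 0.59934, Darker = 0.02160
Ratio = (L_lighter + 0.05) / (L_darker + 0.05)
Ratio = (0.59934 + 0.05) / (0.02160 + 0.05) = 0.64934 / 0.07160 ≈ 9.0687
Ratio ≈ 9.07:1


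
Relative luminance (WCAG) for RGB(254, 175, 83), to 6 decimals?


Linearize each channel (sRGB transfer function): c = v/255; c_lin = c/12.92 if c ≤ 0.04045, else ((c+0.055)/1.055)^2.4
  R: 254/255 ≈ 0.996078 > 0.04045 → ((0.996078+0.055)/1.055)^2.4 ≈ 0.991102
  G: 175/255 ≈ 0.686275 > 0.04045 → ((0.686275+0.055)/1.055)^2.4 ≈ 0.428690
  B: 83/255 ≈ 0.325490 > 0.04045 → ((0.325490+0.055)/1.055)^2.4 ≈ 0.086500
R_lin = 0.991102, G_lin = 0.428690, B_lin = 0.086500
L = 0.2126×R + 0.7152×G + 0.0722×B
L = 0.2126×0.991102 + 0.7152×0.428690 + 0.0722×0.086500
L ≈ 0.523553


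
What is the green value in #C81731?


Color: #C81731
R = C8 = 200
G = 17 = 23
B = 31 = 49
Green = 23


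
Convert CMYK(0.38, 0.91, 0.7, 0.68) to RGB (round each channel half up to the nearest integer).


R = 255 × (1-C) × (1-K) = 255 × 0.62 × 0.32 = 50.592 → 51
G = 255 × (1-M) × (1-K) = 255 × 0.09 × 0.32 = 7.344 → 7
B = 255 × (1-Y) × (1-K) = 255 × 0.30 × 0.32 = 24.48 → 24
= RGB(51, 7, 24)


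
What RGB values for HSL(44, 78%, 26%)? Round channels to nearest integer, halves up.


H=44°, S=0.78, L=0.26
C = (1-|2L-1|)×S = (1-|-0.48|)×0.78 = 0.4056
H' = H/60 = 44/60 ≈ 0.7333; X = C×(1-|H' mod 2 - 1|) = 0.29744
m = L - C/2 = 0.26 - 0.2028 = 0.0572
Sector ⌊H'⌋ = 0 → (R',G',B') = (0.4056, 0.29744, 0.0)
RGB = ((R'+m)×255, (G'+m)×255, (B'+m)×255) = (118.014, 90.4332, 14.586)
Round half up → RGB(118, 90, 15)


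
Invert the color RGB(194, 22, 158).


Invert: (255-R, 255-G, 255-B)
R: 255-194 = 61
G: 255-22 = 233
B: 255-158 = 97
= RGB(61, 233, 97)


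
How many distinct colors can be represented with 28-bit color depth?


Colors = 2^bits = 2^28
= 268,435,456 colors


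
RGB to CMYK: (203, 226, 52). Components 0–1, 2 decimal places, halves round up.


R'=203/255≈0.7961, G'=226/255≈0.8863, B'=52/255≈0.2039
K = 1 - max(R',G',B') = 1 - 226/255 = 29/255 = 0.11372… → 0.11
(1-R'-K)/(1-K) simplifies to (max-R)/max with max = 226:
C = (226-203)/226 = 23/226 = 0.10176… → 0.10
M = (226-226)/226 = 0/226 = 0 → 0.00
Y = (226-52)/226 = 174/226 = 0.76991… → 0.77
= CMYK(0.10, 0.00, 0.77, 0.11)


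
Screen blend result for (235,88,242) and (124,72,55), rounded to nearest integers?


Screen: C = 255 - (255-A)×(255-B)/255, rounded to nearest integer
R: 255 - (255-235)×(255-124)/255 = 255 - 2620/255 ≈ 255 - 10.275 = 244.725 → 245
G: 255 - (255-88)×(255-72)/255 = 255 - 30561/255 ≈ 255 - 119.847 = 135.153 → 135
B: 255 - (255-242)×(255-55)/255 = 255 - 2600/255 ≈ 255 - 10.196 = 244.804 → 245
= RGB(245, 135, 245)


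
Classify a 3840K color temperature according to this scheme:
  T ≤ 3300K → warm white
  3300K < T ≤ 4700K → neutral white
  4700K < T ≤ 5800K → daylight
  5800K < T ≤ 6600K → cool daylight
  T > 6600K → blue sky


Temperature: 3840K
3300K < 3840K ≤ 4700K → neutral white
Classification: neutral white


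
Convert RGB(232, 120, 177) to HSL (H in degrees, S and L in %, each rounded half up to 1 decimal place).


Normalize: R'=232/255≈0.9098, G'=120/255≈0.4706, B'=177/255≈0.6941
Max=232/255, Min=120/255, Δ=Max-Min=112/255
L = (Max+Min)/2 = (232+120)/510 = 352/510 = 0.69019… → L = 69.0%
L > 0.5 → S = Δ/(2-Max-Min) = 112/(510-232-120) = 112/158 = 0.70886… → S = 70.9%
(the 1/255 factors cancel in S and H, so raw channel differences can be used)
Max is R' → H = 60 × (((G-B)/Δ) mod 6) = 60 × (((120-177)/112) mod 6)
  (-57)/112 = -0.5089…; negative, so add 6 → 5.4910…
  H = 60 × 5.4910… = 329.464…° → H = 329.5°
= HSL(329.5°, 70.9%, 69.0%)


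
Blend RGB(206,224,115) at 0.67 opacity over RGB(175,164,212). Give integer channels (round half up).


C = α×F + (1-α)×B, with 1-α = 0.33
R: 0.67×206 + 0.33×175 = 138.02 + 57.75 = 195.77 → 196
G: 0.67×224 + 0.33×164 = 150.08 + 54.12 = 204.20 → 204
B: 0.67×115 + 0.33×212 = 77.05 + 69.96 = 147.01 → 147
= RGB(196, 204, 147)


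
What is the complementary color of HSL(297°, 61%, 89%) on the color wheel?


Complement = opposite side of color wheel = hue + 180°
H' = (297 + 180) mod 360 = 117°
S and L unchanged.
= HSL(117°, 61%, 89%)


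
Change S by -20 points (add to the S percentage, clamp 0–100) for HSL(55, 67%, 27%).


Original S = 67%
Adjustment = -20 percentage points
New S = 67 + (-20) = 47
Clamp to [0, 100] → 47
= HSL(55°, 47%, 27%)


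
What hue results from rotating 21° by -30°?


New hue = (H + rotation) mod 360
New hue = (21 -30) mod 360
= -9 mod 360
= 351°


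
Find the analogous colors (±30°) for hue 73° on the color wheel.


Base hue: 73°
Left analog: (73 - 30) mod 360 = 43°
Right analog: (73 + 30) mod 360 = 103°
Analogous hues = 43° and 103°


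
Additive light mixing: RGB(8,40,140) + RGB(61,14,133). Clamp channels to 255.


Additive: each channel = min(255, C₁+C₂)
R: 8+61 = 69 → 69
G: 40+14 = 54 → 54
B: 140+133 = 273 → 255
= RGB(69, 54, 255)


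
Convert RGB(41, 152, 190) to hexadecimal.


R = 41 → 29 (hex)
G = 152 → 98 (hex)
B = 190 → BE (hex)
Hex = #2998BE


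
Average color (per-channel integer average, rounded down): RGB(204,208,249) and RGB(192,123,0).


Midpoint: each channel = ⌊(C₁+C₂)/2⌋
R: ⌊(204+192)/2⌋ = 198
G: ⌊(208+123)/2⌋ = 165
B: ⌊(249+0)/2⌋ = 124
= RGB(198, 165, 124)


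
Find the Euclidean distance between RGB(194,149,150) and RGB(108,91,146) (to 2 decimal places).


d = √[(R₁-R₂)² + (G₁-G₂)² + (B₁-B₂)²]
d = √[(194-108)² + (149-91)² + (150-146)²]
d = √[7396 + 3364 + 16]
d = √10776
d ≈ 103.81


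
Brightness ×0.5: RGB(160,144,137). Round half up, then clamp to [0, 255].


Multiply each channel by 0.5, round half up, clamp to [0, 255]
R: 160×0.5 = 80
G: 144×0.5 = 72
B: 137×0.5 = 68.5 → round → 69
= RGB(80, 72, 69)


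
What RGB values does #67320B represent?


67 → 103 (R)
32 → 50 (G)
0B → 11 (B)
= RGB(103, 50, 11)


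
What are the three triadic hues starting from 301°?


Triadic: equally spaced at 120° intervals
H1 = 301°
H2 = (301 + 120) mod 360 = 61°
H3 = (301 + 240) mod 360 = 181°
Triadic = 301°, 61°, 181°


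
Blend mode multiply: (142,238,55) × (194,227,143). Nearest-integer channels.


Multiply: C = A×B/255, rounded to nearest integer
R: 142×194/255 = 27548/255 ≈ 108.031 → 108
G: 238×227/255 = 54026/255 ≈ 211.867 → 212
B: 55×143/255 = 7865/255 ≈ 30.843 → 31
= RGB(108, 212, 31)


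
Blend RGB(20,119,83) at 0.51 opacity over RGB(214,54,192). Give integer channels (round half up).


C = α×F + (1-α)×B, with 1-α = 0.49
R: 0.51×20 + 0.49×214 = 10.20 + 104.86 = 115.06 → 115
G: 0.51×119 + 0.49×54 = 60.69 + 26.46 = 87.15 → 87
B: 0.51×83 + 0.49×192 = 42.33 + 94.08 = 136.41 → 136
= RGB(115, 87, 136)


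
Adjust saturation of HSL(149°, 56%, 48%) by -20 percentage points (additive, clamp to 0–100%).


Original S = 56%
Adjustment = -20 percentage points
New S = 56 + (-20) = 36
Clamp to [0, 100] → 36
= HSL(149°, 36%, 48%)


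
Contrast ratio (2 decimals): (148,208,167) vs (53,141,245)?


Linearize each sRGB channel c=v/255: c/12.92 if c ≤ 0.04045 else ((c+0.055)/1.055)^2.4
L = 0.2126×R_lin + 0.7152×G_lin + 0.0722×B_lin
Color 1 (148,208,167):
  R=148: 148/255≈0.5804 > 0.04045 → ((0.5804+0.055)/1.055)^2.4 ≈ 0.29614
  G=208: 208/255≈0.8157 > 0.04045 → ((0.8157+0.055)/1.055)^2.4 ≈ 0.63076
  B=167: 167/255≈0.6549 > 0.04045 → ((0.6549+0.055)/1.055)^2.4 ≈ 0.38643
  L1 = 0.2126×0.29614 + 0.7152×0.63076 + 0.0722×0.38643 ≈ 0.54198
Color 2 (53,141,245):
  R=53: 53/255≈0.2078 > 0.04045 → ((0.2078+0.055)/1.055)^2.4 ≈ 0.03560
  G=141: 141/255≈0.5529 > 0.04045 → ((0.5529+0.055)/1.055)^2.4 ≈ 0.26636
  B=245: 245/255≈0.9608 > 0.04045 → ((0.9608+0.055)/1.055)^2.4 ≈ 0.91310
  L2 = 0.2126×0.03560 + 0.7152×0.26636 + 0.0722×0.91310 ≈ 0.26399
Lighter = 0.54198, Darker = 0.26399
Ratio = (L_lighter + 0.05) / (L_darker + 0.05)
Ratio = (0.54198 + 0.05) / (0.26399 + 0.05) = 0.59198 / 0.31399 ≈ 1.8853
Ratio ≈ 1.89:1


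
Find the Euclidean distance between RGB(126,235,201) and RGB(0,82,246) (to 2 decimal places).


d = √[(R₁-R₂)² + (G₁-G₂)² + (B₁-B₂)²]
d = √[(126-0)² + (235-82)² + (201-246)²]
d = √[15876 + 23409 + 2025]
d = √41310
d ≈ 203.25


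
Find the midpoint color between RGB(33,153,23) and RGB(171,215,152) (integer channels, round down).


Midpoint: each channel = ⌊(C₁+C₂)/2⌋
R: ⌊(33+171)/2⌋ = 102
G: ⌊(153+215)/2⌋ = 184
B: ⌊(23+152)/2⌋ = 87
= RGB(102, 184, 87)


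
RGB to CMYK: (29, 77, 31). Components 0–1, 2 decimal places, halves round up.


R'=29/255≈0.1137, G'=77/255≈0.3020, B'=31/255≈0.1216
K = 1 - max(R',G',B') = 1 - 77/255 = 178/255 = 0.69803… → 0.70
(1-R'-K)/(1-K) simplifies to (max-R)/max with max = 77:
C = (77-29)/77 = 48/77 = 0.62337… → 0.62
M = (77-77)/77 = 0/77 = 0 → 0.00
Y = (77-31)/77 = 46/77 = 0.59740… → 0.60
= CMYK(0.62, 0.00, 0.60, 0.70)


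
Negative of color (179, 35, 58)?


Invert: (255-R, 255-G, 255-B)
R: 255-179 = 76
G: 255-35 = 220
B: 255-58 = 197
= RGB(76, 220, 197)


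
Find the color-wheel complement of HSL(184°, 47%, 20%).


Complement = opposite side of color wheel = hue + 180°
H' = (184 + 180) mod 360 = 4°
S and L unchanged.
= HSL(4°, 47%, 20%)


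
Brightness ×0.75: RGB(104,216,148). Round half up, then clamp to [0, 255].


Multiply each channel by 0.75, round half up, clamp to [0, 255]
R: 104×0.75 = 78
G: 216×0.75 = 162
B: 148×0.75 = 111
= RGB(78, 162, 111)


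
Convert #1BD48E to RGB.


1B → 27 (R)
D4 → 212 (G)
8E → 142 (B)
= RGB(27, 212, 142)


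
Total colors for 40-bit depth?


Colors = 2^bits = 2^40
= 1,099,511,627,776 colors


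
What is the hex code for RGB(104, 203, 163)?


R = 104 → 68 (hex)
G = 203 → CB (hex)
B = 163 → A3 (hex)
Hex = #68CBA3


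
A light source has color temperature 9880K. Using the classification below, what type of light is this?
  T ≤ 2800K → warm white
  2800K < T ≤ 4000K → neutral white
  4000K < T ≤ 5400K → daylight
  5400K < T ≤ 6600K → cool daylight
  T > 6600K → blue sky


Temperature: 9880K
9880K > 6600K → blue sky
Classification: blue sky


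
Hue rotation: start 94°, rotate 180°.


New hue = (H + rotation) mod 360
New hue = (94 + 180) mod 360
= 274 mod 360
= 274°


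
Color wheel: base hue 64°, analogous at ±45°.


Base hue: 64°
Left analog: (64 - 45) mod 360 = 19°
Right analog: (64 + 45) mod 360 = 109°
Analogous hues = 19° and 109°


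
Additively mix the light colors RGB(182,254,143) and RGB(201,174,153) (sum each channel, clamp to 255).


Additive: each channel = min(255, C₁+C₂)
R: 182+201 = 383 → 255
G: 254+174 = 428 → 255
B: 143+153 = 296 → 255
= RGB(255, 255, 255)


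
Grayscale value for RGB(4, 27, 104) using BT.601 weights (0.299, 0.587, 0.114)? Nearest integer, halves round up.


Gray = 0.299×R + 0.587×G + 0.114×B
Gray = 0.299×4 + 0.587×27 + 0.114×104
Gray = 1.196 + 15.849 + 11.856
Gray = 28.901 → round half up → 29
Gray = 29


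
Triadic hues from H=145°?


Triadic: equally spaced at 120° intervals
H1 = 145°
H2 = (145 + 120) mod 360 = 265°
H3 = (145 + 240) mod 360 = 25°
Triadic = 145°, 265°, 25°


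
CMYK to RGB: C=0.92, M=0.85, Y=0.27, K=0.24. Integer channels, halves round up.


R = 255 × (1-C) × (1-K) = 255 × 0.08 × 0.76 = 15.504 → 16
G = 255 × (1-M) × (1-K) = 255 × 0.15 × 0.76 = 29.07 → 29
B = 255 × (1-Y) × (1-K) = 255 × 0.73 × 0.76 = 141.474 → 141
= RGB(16, 29, 141)


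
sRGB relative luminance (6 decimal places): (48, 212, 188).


Linearize each channel (sRGB transfer function): c = v/255; c_lin = c/12.92 if c ≤ 0.04045, else ((c+0.055)/1.055)^2.4
  R: 48/255 ≈ 0.188235 > 0.04045 → ((0.188235+0.055)/1.055)^2.4 ≈ 0.029557
  G: 212/255 ≈ 0.831373 > 0.04045 → ((0.831373+0.055)/1.055)^2.4 ≈ 0.658375
  B: 188/255 ≈ 0.737255 > 0.04045 → ((0.737255+0.055)/1.055)^2.4 ≈ 0.502886
R_lin = 0.029557, G_lin = 0.658375, B_lin = 0.502886
L = 0.2126×R + 0.7152×G + 0.0722×B
L = 0.2126×0.029557 + 0.7152×0.658375 + 0.0722×0.502886
L ≈ 0.513462


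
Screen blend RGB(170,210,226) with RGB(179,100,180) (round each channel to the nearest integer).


Screen: C = 255 - (255-A)×(255-B)/255, rounded to nearest integer
R: 255 - (255-170)×(255-179)/255 = 255 - 6460/255 ≈ 255 - 25.333 = 229.667 → 230
G: 255 - (255-210)×(255-100)/255 = 255 - 6975/255 ≈ 255 - 27.353 = 227.647 → 228
B: 255 - (255-226)×(255-180)/255 = 255 - 2175/255 ≈ 255 - 8.529 = 246.471 → 246
= RGB(230, 228, 246)


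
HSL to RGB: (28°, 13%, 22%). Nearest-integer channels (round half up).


H=28°, S=0.13, L=0.22
C = (1-|2L-1|)×S = (1-|-0.56|)×0.13 = 0.0572
H' = H/60 = 28/60 ≈ 0.4667; X = C×(1-|H' mod 2 - 1|) ≈ 0.0267
m = L - C/2 = 0.22 - 0.0286 = 0.1914
Sector ⌊H'⌋ = 0 → (R',G',B') = (0.0572, ≈0.0267, 0.0)
RGB = ((R'+m)×255, (G'+m)×255, (B'+m)×255) = (63.393, 55.6138, 48.807)
Round half up → RGB(63, 56, 49)


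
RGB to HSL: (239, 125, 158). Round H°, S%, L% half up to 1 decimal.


Normalize: R'=239/255≈0.9373, G'=125/255≈0.4902, B'=158/255≈0.6196
Max=239/255, Min=125/255, Δ=Max-Min=114/255
L = (Max+Min)/2 = (239+125)/510 = 364/510 = 0.71372… → L = 71.4%
L > 0.5 → S = Δ/(2-Max-Min) = 114/(510-239-125) = 114/146 = 0.78082… → S = 78.1%
(the 1/255 factors cancel in S and H, so raw channel differences can be used)
Max is R' → H = 60 × (((G-B)/Δ) mod 6) = 60 × (((125-158)/114) mod 6)
  (-33)/114 = -0.2894…; negative, so add 6 → 5.7105…
  H = 60 × 5.7105… = 342.631…° → H = 342.6°
= HSL(342.6°, 78.1%, 71.4%)


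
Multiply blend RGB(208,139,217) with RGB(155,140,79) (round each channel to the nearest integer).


Multiply: C = A×B/255, rounded to nearest integer
R: 208×155/255 = 32240/255 ≈ 126.431 → 126
G: 139×140/255 = 19460/255 ≈ 76.314 → 76
B: 217×79/255 = 17143/255 ≈ 67.227 → 67
= RGB(126, 76, 67)


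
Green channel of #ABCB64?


Color: #ABCB64
R = AB = 171
G = CB = 203
B = 64 = 100
Green = 203


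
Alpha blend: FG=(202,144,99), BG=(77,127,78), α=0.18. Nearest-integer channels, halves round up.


C = α×F + (1-α)×B, with 1-α = 0.82
R: 0.18×202 + 0.82×77 = 36.36 + 63.14 = 99.50 → 100
G: 0.18×144 + 0.82×127 = 25.92 + 104.14 = 130.06 → 130
B: 0.18×99 + 0.82×78 = 17.82 + 63.96 = 81.78 → 82
= RGB(100, 130, 82)


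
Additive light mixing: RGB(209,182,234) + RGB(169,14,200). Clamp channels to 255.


Additive: each channel = min(255, C₁+C₂)
R: 209+169 = 378 → 255
G: 182+14 = 196 → 196
B: 234+200 = 434 → 255
= RGB(255, 196, 255)


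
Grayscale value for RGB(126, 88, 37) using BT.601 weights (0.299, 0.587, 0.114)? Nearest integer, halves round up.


Gray = 0.299×R + 0.587×G + 0.114×B
Gray = 0.299×126 + 0.587×88 + 0.114×37
Gray = 37.674 + 51.656 + 4.218
Gray = 93.548 → round half up → 94
Gray = 94


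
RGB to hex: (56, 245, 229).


R = 56 → 38 (hex)
G = 245 → F5 (hex)
B = 229 → E5 (hex)
Hex = #38F5E5


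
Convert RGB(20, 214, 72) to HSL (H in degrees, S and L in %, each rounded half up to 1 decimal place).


Normalize: R'=20/255≈0.0784, G'=214/255≈0.8392, B'=72/255≈0.2824
Max=214/255, Min=20/255, Δ=Max-Min=194/255
L = (Max+Min)/2 = (214+20)/510 = 234/510 = 0.45882… → L = 45.9%
L ≤ 0.5 → S = Δ/(Max+Min) = 194/(214+20) = 194/234 = 0.82905… → S = 82.9%
(the 1/255 factors cancel in S and H, so raw channel differences can be used)
Max is G' → H = 60 × ((B-R)/Δ + 2) = 60 × ((72-20)/194 + 2)
  52/194 + 2 = 0.2680… + 2 = 2.2680…
  H = 60 × 2.2680… = 136.082…° → H = 136.1°
= HSL(136.1°, 82.9%, 45.9%)


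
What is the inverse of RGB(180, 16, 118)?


Invert: (255-R, 255-G, 255-B)
R: 255-180 = 75
G: 255-16 = 239
B: 255-118 = 137
= RGB(75, 239, 137)


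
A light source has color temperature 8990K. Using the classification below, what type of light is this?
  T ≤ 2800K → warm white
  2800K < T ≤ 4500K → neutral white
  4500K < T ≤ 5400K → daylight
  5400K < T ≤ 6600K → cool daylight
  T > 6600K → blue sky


Temperature: 8990K
8990K > 6600K → blue sky
Classification: blue sky


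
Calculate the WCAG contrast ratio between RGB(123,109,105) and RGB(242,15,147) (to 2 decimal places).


Linearize each sRGB channel c=v/255: c/12.92 if c ≤ 0.04045 else ((c+0.055)/1.055)^2.4
L = 0.2126×R_lin + 0.7152×G_lin + 0.0722×B_lin
Color 1 (123,109,105):
  R=123: 123/255≈0.4824 > 0.04045 → ((0.4824+0.055)/1.055)^2.4 ≈ 0.19807
  G=109: 109/255≈0.4275 > 0.04045 → ((0.4275+0.055)/1.055)^2.4 ≈ 0.15293
  B=105: 105/255≈0.4118 > 0.04045 → ((0.4118+0.055)/1.055)^2.4 ≈ 0.14126
  L1 = 0.2126×0.19807 + 0.7152×0.15293 + 0.0722×0.14126 ≈ 0.16168
Color 2 (242,15,147):
  R=242: 242/255≈0.9490 > 0.04045 → ((0.9490+0.055)/1.055)^2.4 ≈ 0.88792
  G=15: 15/255≈0.0588 > 0.04045 → ((0.0588+0.055)/1.055)^2.4 ≈ 0.00478
  B=147: 147/255≈0.5765 > 0.04045 → ((0.5765+0.055)/1.055)^2.4 ≈ 0.29177
  L2 = 0.2126×0.88792 + 0.7152×0.00478 + 0.0722×0.29177 ≈ 0.21325
Lighter = 0.21325, Darker = 0.16168
Ratio = (L_lighter + 0.05) / (L_darker + 0.05)
Ratio = (0.21325 + 0.05) / (0.16168 + 0.05) = 0.26325 / 0.21168 ≈ 1.2436
Ratio ≈ 1.24:1


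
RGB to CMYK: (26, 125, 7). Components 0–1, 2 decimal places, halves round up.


R'=26/255≈0.1020, G'=125/255≈0.4902, B'=7/255≈0.0275
K = 1 - max(R',G',B') = 1 - 125/255 = 130/255 = 0.50980… → 0.51
(1-R'-K)/(1-K) simplifies to (max-R)/max with max = 125:
C = (125-26)/125 = 99/125 = 0.792 → 0.79
M = (125-125)/125 = 0/125 = 0 → 0.00
Y = (125-7)/125 = 118/125 = 0.944 → 0.94
= CMYK(0.79, 0.00, 0.94, 0.51)


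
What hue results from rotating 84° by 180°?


New hue = (H + rotation) mod 360
New hue = (84 + 180) mod 360
= 264 mod 360
= 264°


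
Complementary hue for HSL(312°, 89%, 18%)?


Complement = opposite side of color wheel = hue + 180°
H' = (312 + 180) mod 360 = 132°
S and L unchanged.
= HSL(132°, 89%, 18%)


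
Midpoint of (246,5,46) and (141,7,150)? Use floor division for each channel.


Midpoint: each channel = ⌊(C₁+C₂)/2⌋
R: ⌊(246+141)/2⌋ = 193
G: ⌊(5+7)/2⌋ = 6
B: ⌊(46+150)/2⌋ = 98
= RGB(193, 6, 98)


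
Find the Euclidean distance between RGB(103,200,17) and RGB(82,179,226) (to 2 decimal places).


d = √[(R₁-R₂)² + (G₁-G₂)² + (B₁-B₂)²]
d = √[(103-82)² + (200-179)² + (17-226)²]
d = √[441 + 441 + 43681]
d = √44563
d ≈ 211.10


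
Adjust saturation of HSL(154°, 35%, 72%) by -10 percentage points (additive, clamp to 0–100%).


Original S = 35%
Adjustment = -10 percentage points
New S = 35 + (-10) = 25
Clamp to [0, 100] → 25
= HSL(154°, 25%, 72%)


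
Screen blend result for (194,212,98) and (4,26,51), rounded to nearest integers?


Screen: C = 255 - (255-A)×(255-B)/255, rounded to nearest integer
R: 255 - (255-194)×(255-4)/255 = 255 - 15311/255 ≈ 255 - 60.043 = 194.957 → 195
G: 255 - (255-212)×(255-26)/255 = 255 - 9847/255 ≈ 255 - 38.616 = 216.384 → 216
B: 255 - (255-98)×(255-51)/255 = 255 - 32028/255 ≈ 255 - 125.600 = 129.400 → 129
= RGB(195, 216, 129)


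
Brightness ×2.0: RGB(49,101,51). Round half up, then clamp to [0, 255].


Multiply each channel by 2.0, round half up, clamp to [0, 255]
R: 49×2.0 = 98
G: 101×2.0 = 202
B: 51×2.0 = 102
= RGB(98, 202, 102)


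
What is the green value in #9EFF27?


Color: #9EFF27
R = 9E = 158
G = FF = 255
B = 27 = 39
Green = 255


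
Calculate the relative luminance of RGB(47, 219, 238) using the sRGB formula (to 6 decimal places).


Linearize each channel (sRGB transfer function): c = v/255; c_lin = c/12.92 if c ≤ 0.04045, else ((c+0.055)/1.055)^2.4
  R: 47/255 ≈ 0.184314 > 0.04045 → ((0.184314+0.055)/1.055)^2.4 ≈ 0.028426
  G: 219/255 ≈ 0.858824 > 0.04045 → ((0.858824+0.055)/1.055)^2.4 ≈ 0.708376
  B: 238/255 ≈ 0.933333 > 0.04045 → ((0.933333+0.055)/1.055)^2.4 ≈ 0.854993
R_lin = 0.028426, G_lin = 0.708376, B_lin = 0.854993
L = 0.2126×R + 0.7152×G + 0.0722×B
L = 0.2126×0.028426 + 0.7152×0.708376 + 0.0722×0.854993
L ≈ 0.574404


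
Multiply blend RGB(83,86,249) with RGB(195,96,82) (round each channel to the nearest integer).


Multiply: C = A×B/255, rounded to nearest integer
R: 83×195/255 = 16185/255 ≈ 63.471 → 63
G: 86×96/255 = 8256/255 ≈ 32.376 → 32
B: 249×82/255 = 20418/255 ≈ 80.071 → 80
= RGB(63, 32, 80)


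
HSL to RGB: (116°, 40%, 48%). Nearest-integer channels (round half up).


H=116°, S=0.40, L=0.48
C = (1-|2L-1|)×S = (1-|-0.04|)×0.40 = 0.384
H' = H/60 = 116/60 ≈ 1.9333; X = C×(1-|H' mod 2 - 1|) = 0.0256
m = L - C/2 = 0.48 - 0.192 = 0.288
Sector ⌊H'⌋ = 1 → (R',G',B') = (0.0256, 0.384, 0.0)
RGB = ((R'+m)×255, (G'+m)×255, (B'+m)×255) = (79.968, 171.36, 73.44)
Round half up → RGB(80, 171, 73)


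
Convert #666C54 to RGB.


66 → 102 (R)
6C → 108 (G)
54 → 84 (B)
= RGB(102, 108, 84)


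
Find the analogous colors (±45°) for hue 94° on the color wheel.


Base hue: 94°
Left analog: (94 - 45) mod 360 = 49°
Right analog: (94 + 45) mod 360 = 139°
Analogous hues = 49° and 139°


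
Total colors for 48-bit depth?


Colors = 2^bits = 2^48
= 281,474,976,710,656 colors


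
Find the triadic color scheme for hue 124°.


Triadic: equally spaced at 120° intervals
H1 = 124°
H2 = (124 + 120) mod 360 = 244°
H3 = (124 + 240) mod 360 = 4°
Triadic = 124°, 244°, 4°


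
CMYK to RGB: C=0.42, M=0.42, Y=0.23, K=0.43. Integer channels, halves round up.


R = 255 × (1-C) × (1-K) = 255 × 0.58 × 0.57 = 84.303 → 84
G = 255 × (1-M) × (1-K) = 255 × 0.58 × 0.57 = 84.303 → 84
B = 255 × (1-Y) × (1-K) = 255 × 0.77 × 0.57 = 111.9195 → 112
= RGB(84, 84, 112)


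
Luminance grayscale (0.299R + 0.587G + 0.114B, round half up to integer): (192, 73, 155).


Gray = 0.299×R + 0.587×G + 0.114×B
Gray = 0.299×192 + 0.587×73 + 0.114×155
Gray = 57.408 + 42.851 + 17.670
Gray = 117.929 → round half up → 118
Gray = 118


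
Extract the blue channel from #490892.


Color: #490892
R = 49 = 73
G = 08 = 8
B = 92 = 146
Blue = 146


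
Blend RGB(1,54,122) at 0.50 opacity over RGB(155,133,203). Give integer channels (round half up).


C = α×F + (1-α)×B, with 1-α = 0.50
R: 0.50×1 + 0.50×155 = 0.50 + 77.50 = 78.00 → 78
G: 0.50×54 + 0.50×133 = 27.00 + 66.50 = 93.50 → 94
B: 0.50×122 + 0.50×203 = 61.00 + 101.50 = 162.50 → 163
= RGB(78, 94, 163)


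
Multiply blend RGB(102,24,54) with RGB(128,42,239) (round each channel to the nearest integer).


Multiply: C = A×B/255, rounded to nearest integer
R: 102×128/255 = 13056/255 ≈ 51.200 → 51
G: 24×42/255 = 1008/255 ≈ 3.953 → 4
B: 54×239/255 = 12906/255 ≈ 50.612 → 51
= RGB(51, 4, 51)


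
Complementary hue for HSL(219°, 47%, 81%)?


Complement = opposite side of color wheel = hue + 180°
H' = (219 + 180) mod 360 = 39°
S and L unchanged.
= HSL(39°, 47%, 81%)


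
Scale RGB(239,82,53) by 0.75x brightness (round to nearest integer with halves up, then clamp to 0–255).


Multiply each channel by 0.75, round half up, clamp to [0, 255]
R: 239×0.75 = 179.25 → round → 179
G: 82×0.75 = 61.5 → round → 62
B: 53×0.75 = 39.75 → round → 40
= RGB(179, 62, 40)


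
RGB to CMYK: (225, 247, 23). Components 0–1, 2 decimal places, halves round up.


R'=225/255≈0.8824, G'=247/255≈0.9686, B'=23/255≈0.0902
K = 1 - max(R',G',B') = 1 - 247/255 = 8/255 = 0.03137… → 0.03
(1-R'-K)/(1-K) simplifies to (max-R)/max with max = 247:
C = (247-225)/247 = 22/247 = 0.08906… → 0.09
M = (247-247)/247 = 0/247 = 0 → 0.00
Y = (247-23)/247 = 224/247 = 0.90688… → 0.91
= CMYK(0.09, 0.00, 0.91, 0.03)


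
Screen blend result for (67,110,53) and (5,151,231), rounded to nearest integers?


Screen: C = 255 - (255-A)×(255-B)/255, rounded to nearest integer
R: 255 - (255-67)×(255-5)/255 = 255 - 47000/255 ≈ 255 - 184.314 = 70.686 → 71
G: 255 - (255-110)×(255-151)/255 = 255 - 15080/255 ≈ 255 - 59.137 = 195.863 → 196
B: 255 - (255-53)×(255-231)/255 = 255 - 4848/255 ≈ 255 - 19.012 = 235.988 → 236
= RGB(71, 196, 236)


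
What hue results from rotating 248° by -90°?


New hue = (H + rotation) mod 360
New hue = (248 -90) mod 360
= 158 mod 360
= 158°


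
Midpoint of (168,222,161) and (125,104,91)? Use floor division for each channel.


Midpoint: each channel = ⌊(C₁+C₂)/2⌋
R: ⌊(168+125)/2⌋ = 146
G: ⌊(222+104)/2⌋ = 163
B: ⌊(161+91)/2⌋ = 126
= RGB(146, 163, 126)
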